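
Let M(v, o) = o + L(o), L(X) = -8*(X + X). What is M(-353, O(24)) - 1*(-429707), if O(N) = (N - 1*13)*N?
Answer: 425747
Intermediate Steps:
L(X) = -16*X
O(N) = N*(-13 + N) (O(N) = (N - 13)*N = (-13 + N)*N = N*(-13 + N))
M(v, o) = -15*o (M(v, o) = o - 16*o = -15*o)
M(-353, O(24)) - 1*(-429707) = -360*(-13 + 24) - 1*(-429707) = -360*11 + 429707 = -15*264 + 429707 = -3960 + 429707 = 425747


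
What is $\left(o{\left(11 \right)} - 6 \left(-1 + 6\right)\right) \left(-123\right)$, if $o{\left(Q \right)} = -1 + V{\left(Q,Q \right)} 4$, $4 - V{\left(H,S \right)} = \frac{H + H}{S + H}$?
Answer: $2337$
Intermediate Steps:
$V{\left(H,S \right)} = 4 - \frac{2 H}{H + S}$ ($V{\left(H,S \right)} = 4 - \frac{H + H}{S + H} = 4 - \frac{2 H}{H + S}$)
$o{\left(Q \right)} = 11$ ($o{\left(Q \right)} = -1 + \frac{2 \left(Q + 2 Q\right)}{Q + Q} 4 = -1 + \frac{2 \cdot 3 Q}{2 Q} 4 = -1 + 2 \frac{1}{2 Q} 3 Q 4 = -1 + 3 \cdot 4 = -1 + 12 = 11$)
$\left(o{\left(11 \right)} - 6 \left(-1 + 6\right)\right) \left(-123\right) = \left(11 - 6 \left(-1 + 6\right)\right) \left(-123\right) = \left(11 - 30\right) \left(-123\right) = \left(-19\right) \left(-123\right) = 2337$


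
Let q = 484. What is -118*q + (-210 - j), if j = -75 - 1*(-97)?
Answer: -57344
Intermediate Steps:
j = 22 (j = -75 + 97 = 22)
-118*q + (-210 - j) = -118*484 + (-210 - 1*22) = -57112 + (-210 - 22) = -57112 - 232 = -57344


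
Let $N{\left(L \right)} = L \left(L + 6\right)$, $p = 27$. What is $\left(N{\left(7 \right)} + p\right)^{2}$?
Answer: $13924$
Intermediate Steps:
$N{\left(L \right)} = L \left(6 + L\right)$
$\left(N{\left(7 \right)} + p\right)^{2} = \left(7 \left(6 + 7\right) + 27\right)^{2} = \left(7 \cdot 13 + 27\right)^{2} = \left(91 + 27\right)^{2} = 118^{2} = 13924$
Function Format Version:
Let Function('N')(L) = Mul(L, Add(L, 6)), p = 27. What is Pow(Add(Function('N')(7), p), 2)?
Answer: 13924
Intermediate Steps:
Function('N')(L) = Mul(L, Add(6, L))
Pow(Add(Function('N')(7), p), 2) = Pow(Add(Mul(7, Add(6, 7)), 27), 2) = Pow(Add(Mul(7, 13), 27), 2) = Pow(Add(91, 27), 2) = Pow(118, 2) = 13924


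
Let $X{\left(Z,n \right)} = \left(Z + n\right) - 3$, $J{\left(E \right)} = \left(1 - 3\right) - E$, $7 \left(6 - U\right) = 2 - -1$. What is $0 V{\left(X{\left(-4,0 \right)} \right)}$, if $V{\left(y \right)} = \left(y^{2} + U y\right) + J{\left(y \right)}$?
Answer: $0$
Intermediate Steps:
$U = \frac{39}{7}$ ($U = 6 - \frac{2 - -1}{7} = 6 - \frac{2 + 1}{7} = 6 - \frac{3}{7} = \frac{39}{7} \approx 5.5714$)
$J{\left(E \right)} = -2 - E$ ($J{\left(E \right)} = \left(1 - 3\right) - E = -2 - E$)
$X{\left(Z,n \right)} = -3 + Z + n$
$V{\left(y \right)} = -2 + y^{2} + \frac{32 y}{7}$ ($V{\left(y \right)} = \left(y^{2} + \frac{39 y}{7}\right) - \left(2 + y\right) = -2 + y^{2} + \frac{32 y}{7}$)
$0 V{\left(X{\left(-4,0 \right)} \right)} = 0 \left(-2 + \left(-3 - 4 + 0\right)^{2} + \frac{32 \left(-3 - 4 + 0\right)}{7}\right) = 0 \left(-2 + \left(-7\right)^{2} + \frac{32}{7} \left(-7\right)\right) = 0 \left(-2 + 49 - 32\right) = 0 \cdot 15 = 0$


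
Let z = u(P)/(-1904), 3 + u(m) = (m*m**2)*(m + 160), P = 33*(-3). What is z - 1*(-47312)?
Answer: 74635145/952 ≈ 78398.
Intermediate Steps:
P = -99
u(m) = -3 + m**3*(160 + m) (u(m) = -3 + (m*m**2)*(m + 160) = -3 + m**3*(160 + m))
z = 29594121/952 (z = (-3 + (-99)**4 + 160*(-99)**3)/(-1904) = (-3 + 96059601 + 160*(-970299))*(-1/1904) = (-3 + 96059601 - 155247840)*(-1/1904) = -59188242*(-1/1904) = 29594121/952 ≈ 31086.)
z - 1*(-47312) = 29594121/952 - 1*(-47312) = 29594121/952 + 47312 = 74635145/952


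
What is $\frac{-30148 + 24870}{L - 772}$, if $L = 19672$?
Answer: $- \frac{377}{1350} \approx -0.27926$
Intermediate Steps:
$\frac{-30148 + 24870}{L - 772} = \frac{-30148 + 24870}{19672 - 772} = - \frac{5278}{18900} = \left(-5278\right) \frac{1}{18900} = - \frac{377}{1350}$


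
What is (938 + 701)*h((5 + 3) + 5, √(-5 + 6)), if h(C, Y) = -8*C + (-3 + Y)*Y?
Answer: -173734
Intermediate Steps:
h(C, Y) = -8*C + Y*(-3 + Y)
(938 + 701)*h((5 + 3) + 5, √(-5 + 6)) = (938 + 701)*((√(-5 + 6))² - 8*((5 + 3) + 5) - 3*√(-5 + 6)) = 1639*((√1)² - 8*(8 + 5) - 3*√1) = 1639*(1² - 8*13 - 3*1) = 1639*(1 - 104 - 3) = 1639*(-106) = -173734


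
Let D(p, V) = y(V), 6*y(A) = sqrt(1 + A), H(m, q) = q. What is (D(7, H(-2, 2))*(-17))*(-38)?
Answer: 323*sqrt(3)/3 ≈ 186.48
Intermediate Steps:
y(A) = sqrt(1 + A)/6
D(p, V) = sqrt(1 + V)/6
(D(7, H(-2, 2))*(-17))*(-38) = ((sqrt(1 + 2)/6)*(-17))*(-38) = ((sqrt(3)/6)*(-17))*(-38) = -17*sqrt(3)/6*(-38) = 323*sqrt(3)/3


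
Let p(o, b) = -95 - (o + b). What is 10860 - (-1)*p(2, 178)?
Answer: 10585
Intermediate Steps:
p(o, b) = -95 - b - o (p(o, b) = -95 - (b + o) = -95 + (-b - o) = -95 - b - o)
10860 - (-1)*p(2, 178) = 10860 - (-1)*(-95 - 1*178 - 1*2) = 10860 - (-1)*(-95 - 178 - 2) = 10860 - (-1)*(-275) = 10860 - 1*275 = 10860 - 275 = 10585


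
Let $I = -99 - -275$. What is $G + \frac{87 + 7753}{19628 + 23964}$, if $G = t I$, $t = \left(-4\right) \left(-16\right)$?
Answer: $\frac{61378516}{5449} \approx 11264.0$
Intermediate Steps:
$t = 64$
$I = 176$ ($I = -99 + 275 = 176$)
$G = 11264$ ($G = 64 \cdot 176 = 11264$)
$G + \frac{87 + 7753}{19628 + 23964} = 11264 + \frac{87 + 7753}{19628 + 23964} = 11264 + \frac{7840}{43592} = 11264 + 7840 \cdot \frac{1}{43592} = 11264 + \frac{980}{5449} = \frac{61378516}{5449}$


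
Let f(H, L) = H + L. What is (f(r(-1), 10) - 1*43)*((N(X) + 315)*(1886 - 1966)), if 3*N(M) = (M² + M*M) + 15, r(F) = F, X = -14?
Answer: 3677440/3 ≈ 1.2258e+6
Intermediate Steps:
N(M) = 5 + 2*M²/3 (N(M) = ((M² + M*M) + 15)/3 = ((M² + M²) + 15)/3 = (2*M² + 15)/3 = (15 + 2*M²)/3 = 5 + 2*M²/3)
(f(r(-1), 10) - 1*43)*((N(X) + 315)*(1886 - 1966)) = ((-1 + 10) - 1*43)*(((5 + (⅔)*(-14)²) + 315)*(1886 - 1966)) = (9 - 43)*(((5 + (⅔)*196) + 315)*(-80)) = -34*((5 + 392/3) + 315)*(-80) = -34*(407/3 + 315)*(-80) = -45968*(-80)/3 = -34*(-108160/3) = 3677440/3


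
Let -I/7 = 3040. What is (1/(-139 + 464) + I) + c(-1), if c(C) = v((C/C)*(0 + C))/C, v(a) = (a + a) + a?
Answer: -6915024/325 ≈ -21277.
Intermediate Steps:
I = -21280 (I = -7*3040 = -21280)
v(a) = 3*a (v(a) = 2*a + a = 3*a)
c(C) = 3 (c(C) = (3*((C/C)*(0 + C)))/C = (3*(1*C))/C = (3*C)/C = 3)
(1/(-139 + 464) + I) + c(-1) = (1/(-139 + 464) - 21280) + 3 = (1/325 - 21280) + 3 = -6915999/325 + 3 = -6915024/325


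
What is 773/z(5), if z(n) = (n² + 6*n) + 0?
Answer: 773/55 ≈ 14.055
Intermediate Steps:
z(n) = n² + 6*n
773/z(5) = 773/(5*(6 + 5)) = 773/(5*11) = 773/55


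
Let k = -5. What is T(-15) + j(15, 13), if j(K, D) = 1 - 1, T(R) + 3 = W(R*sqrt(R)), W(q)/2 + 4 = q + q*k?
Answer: -11 + 120*I*sqrt(15) ≈ -11.0 + 464.76*I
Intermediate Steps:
W(q) = -8 - 8*q (W(q) = -8 + 2*(q + q*(-5)) = -8 + 2*(q - 5*q) = -8 + 2*(-4*q) = -8 - 8*q)
T(R) = -11 - 8*R**(3/2) (T(R) = -3 + (-8 - 8*R*sqrt(R)) = -3 + (-8 - 8*R**(3/2)) = -11 - 8*R**(3/2))
j(K, D) = 0
T(-15) + j(15, 13) = (-11 - (-120)*I*sqrt(15)) + 0 = (-11 + 120*I*sqrt(15)) + 0 = -11 + 120*I*sqrt(15)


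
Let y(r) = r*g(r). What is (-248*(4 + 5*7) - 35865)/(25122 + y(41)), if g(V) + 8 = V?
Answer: -43/25 ≈ -1.7200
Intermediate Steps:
g(V) = -8 + V
y(r) = r*(-8 + r)
(-248*(4 + 5*7) - 35865)/(25122 + y(41)) = (-248*(4 + 5*7) - 35865)/(25122 + 41*(-8 + 41)) = (-248*(4 + 35) - 35865)/(25122 + 41*33) = (-248*39 - 35865)/(25122 + 1353) = (-9672 - 35865)/26475 = -45537*1/26475 = -43/25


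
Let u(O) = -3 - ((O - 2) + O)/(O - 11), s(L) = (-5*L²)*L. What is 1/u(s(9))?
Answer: -914/4565 ≈ -0.20022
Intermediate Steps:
s(L) = -5*L³
u(O) = -3 - (-2 + 2*O)/(-11 + O) (u(O) = -3 - ((-2 + O) + O)/(-11 + O) = -3 - (-2 + 2*O)/(-11 + O))
1/u(s(9)) = 1/(5*(7 - (-5)*9³)/(-11 - 5*9³)) = 1/(5*(7 - (-5)*729)/(-11 - 5*729)) = 1/(5*(7 - 1*(-3645))/(-11 - 3645)) = 1/(5*(7 + 3645)/(-3656)) = 1/(5*(-1/3656)*3652) = 1/(-4565/914) = -914/4565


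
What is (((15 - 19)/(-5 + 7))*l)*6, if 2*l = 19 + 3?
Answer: -132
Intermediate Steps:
l = 11 (l = (19 + 3)/2 = (1/2)*22 = 11)
(((15 - 19)/(-5 + 7))*l)*6 = (((15 - 19)/(-5 + 7))*11)*6 = (-4/2*11)*6 = (-4*1/2*11)*6 = -2*11*6 = -22*6 = -132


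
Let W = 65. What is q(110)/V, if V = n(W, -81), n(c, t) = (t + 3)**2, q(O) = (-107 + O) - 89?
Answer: -43/3042 ≈ -0.014135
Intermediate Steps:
q(O) = -196 + O
n(c, t) = (3 + t)**2
V = 6084 (V = (3 - 81)**2 = (-78)**2 = 6084)
q(110)/V = (-196 + 110)/6084 = -86*1/6084 = -43/3042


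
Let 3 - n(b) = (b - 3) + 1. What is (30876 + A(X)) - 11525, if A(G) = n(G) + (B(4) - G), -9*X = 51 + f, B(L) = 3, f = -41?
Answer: 174251/9 ≈ 19361.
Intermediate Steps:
X = -10/9 (X = -(51 - 41)/9 = -⅑*10 = -10/9 ≈ -1.1111)
n(b) = 5 - b (n(b) = 3 - ((b - 3) + 1) = 3 - ((-3 + b) + 1) = 3 - (-2 + b) = 3 + (2 - b) = 5 - b)
A(G) = 8 - 2*G (A(G) = (5 - G) + (3 - G) = 8 - 2*G)
(30876 + A(X)) - 11525 = (30876 + (8 - 2*(-10/9))) - 11525 = (30876 + (8 + 20/9)) - 11525 = (30876 + 92/9) - 11525 = 277976/9 - 11525 = 174251/9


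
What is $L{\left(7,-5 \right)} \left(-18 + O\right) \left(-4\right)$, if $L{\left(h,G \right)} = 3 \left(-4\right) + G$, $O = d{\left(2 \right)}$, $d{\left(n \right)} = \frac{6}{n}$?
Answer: $-1020$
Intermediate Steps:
$O = 3$ ($O = \frac{6}{2} = 6 \cdot \frac{1}{2} = 3$)
$L{\left(h,G \right)} = -12 + G$
$L{\left(7,-5 \right)} \left(-18 + O\right) \left(-4\right) = \left(-12 - 5\right) \left(-18 + 3\right) \left(-4\right) = \left(-17\right) \left(-15\right) \left(-4\right) = 255 \left(-4\right) = -1020$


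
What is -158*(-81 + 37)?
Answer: 6952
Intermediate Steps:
-158*(-81 + 37) = -158*(-44) = 6952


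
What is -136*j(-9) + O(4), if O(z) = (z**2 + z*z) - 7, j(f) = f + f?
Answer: 2473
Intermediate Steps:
j(f) = 2*f
O(z) = -7 + 2*z**2 (O(z) = (z**2 + z**2) - 7 = 2*z**2 - 7 = -7 + 2*z**2)
-136*j(-9) + O(4) = -272*(-9) + (-7 + 2*4**2) = -136*(-18) + (-7 + 2*16) = 2448 + (-7 + 32) = 2448 + 25 = 2473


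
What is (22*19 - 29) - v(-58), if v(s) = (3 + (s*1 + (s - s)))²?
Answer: -2636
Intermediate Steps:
v(s) = (3 + s)² (v(s) = (3 + (s + 0))² = (3 + s)²)
(22*19 - 29) - v(-58) = (22*19 - 29) - (3 - 58)² = (418 - 29) - 1*(-55)² = 389 - 1*3025 = 389 - 3025 = -2636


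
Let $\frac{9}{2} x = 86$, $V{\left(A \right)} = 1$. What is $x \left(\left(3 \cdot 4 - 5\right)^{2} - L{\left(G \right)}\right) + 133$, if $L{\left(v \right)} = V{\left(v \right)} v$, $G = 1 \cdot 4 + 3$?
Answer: $\frac{2807}{3} \approx 935.67$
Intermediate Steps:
$x = \frac{172}{9}$ ($x = \frac{2}{9} \cdot 86 = \frac{172}{9} \approx 19.111$)
$G = 7$ ($G = 4 + 3 = 7$)
$L{\left(v \right)} = v$ ($L{\left(v \right)} = 1 v = v$)
$x \left(\left(3 \cdot 4 - 5\right)^{2} - L{\left(G \right)}\right) + 133 = \frac{172 \left(\left(3 \cdot 4 - 5\right)^{2} - 7\right)}{9} + 133 = \frac{172 \left(\left(12 - 5\right)^{2} - 7\right)}{9} + 133 = \frac{172 \left(7^{2} - 7\right)}{9} + 133 = \frac{172 \left(49 - 7\right)}{9} + 133 = \frac{172}{9} \cdot 42 + 133 = \frac{2408}{3} + 133 = \frac{2807}{3}$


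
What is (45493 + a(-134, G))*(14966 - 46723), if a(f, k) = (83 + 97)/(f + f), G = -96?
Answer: -96794891402/67 ≈ -1.4447e+9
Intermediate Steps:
a(f, k) = 90/f (a(f, k) = 180/((2*f)) = 180*(1/(2*f)) = 90/f)
(45493 + a(-134, G))*(14966 - 46723) = (45493 + 90/(-134))*(14966 - 46723) = (45493 + 90*(-1/134))*(-31757) = (45493 - 45/67)*(-31757) = (3047986/67)*(-31757) = -96794891402/67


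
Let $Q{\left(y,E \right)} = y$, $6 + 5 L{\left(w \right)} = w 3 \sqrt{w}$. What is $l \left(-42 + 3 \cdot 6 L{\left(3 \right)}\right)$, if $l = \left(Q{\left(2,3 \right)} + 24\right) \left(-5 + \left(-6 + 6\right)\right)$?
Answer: $8268 - 4212 \sqrt{3} \approx 972.6$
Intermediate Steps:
$L{\left(w \right)} = - \frac{6}{5} + \frac{3 w^{\frac{3}{2}}}{5}$ ($L{\left(w \right)} = - \frac{6}{5} + \frac{w 3 \sqrt{w}}{5} = - \frac{6}{5} + \frac{3 w \sqrt{w}}{5} = - \frac{6}{5} + \frac{3 w^{\frac{3}{2}}}{5}$)
$l = -130$ ($l = \left(2 + 24\right) \left(-5 + \left(-6 + 6\right)\right) = 26 \left(-5 + 0\right) = 26 \left(-5\right) = -130$)
$l \left(-42 + 3 \cdot 6 L{\left(3 \right)}\right) = - 130 \left(-42 + 3 \cdot 6 \left(- \frac{6}{5} + \frac{3 \cdot 3^{\frac{3}{2}}}{5}\right)\right) = - 130 \left(-42 + 18 \left(- \frac{6}{5} + \frac{3 \cdot 3 \sqrt{3}}{5}\right)\right) = - 130 \left(-42 + 18 \left(- \frac{6}{5} + \frac{9 \sqrt{3}}{5}\right)\right) = - 130 \left(-42 - \left(\frac{108}{5} - \frac{162 \sqrt{3}}{5}\right)\right) = - 130 \left(- \frac{318}{5} + \frac{162 \sqrt{3}}{5}\right) = 8268 - 4212 \sqrt{3}$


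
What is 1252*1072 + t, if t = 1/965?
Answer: 1295168961/965 ≈ 1.3421e+6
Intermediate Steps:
t = 1/965 ≈ 0.0010363
1252*1072 + t = 1252*1072 + 1/965 = 1342144 + 1/965 = 1295168961/965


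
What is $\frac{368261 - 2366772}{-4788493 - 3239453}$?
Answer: $\frac{1998511}{8027946} \approx 0.24894$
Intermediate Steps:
$\frac{368261 - 2366772}{-4788493 - 3239453} = - \frac{1998511}{-8027946} = \left(-1998511\right) \left(- \frac{1}{8027946}\right) = \frac{1998511}{8027946}$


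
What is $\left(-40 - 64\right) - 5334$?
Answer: $-5438$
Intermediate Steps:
$\left(-40 - 64\right) - 5334 = -104 - 5334 = -5438$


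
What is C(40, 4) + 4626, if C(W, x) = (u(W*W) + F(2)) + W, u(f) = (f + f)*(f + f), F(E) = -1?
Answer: 10244665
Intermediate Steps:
u(f) = 4*f² (u(f) = (2*f)*(2*f) = 4*f²)
C(W, x) = -1 + W + 4*W⁴ (C(W, x) = (4*(W*W)² - 1) + W = (4*(W²)² - 1) + W = (4*W⁴ - 1) + W = (-1 + 4*W⁴) + W = -1 + W + 4*W⁴)
C(40, 4) + 4626 = (-1 + 40 + 4*40⁴) + 4626 = (-1 + 40 + 4*2560000) + 4626 = (-1 + 40 + 10240000) + 4626 = 10240039 + 4626 = 10244665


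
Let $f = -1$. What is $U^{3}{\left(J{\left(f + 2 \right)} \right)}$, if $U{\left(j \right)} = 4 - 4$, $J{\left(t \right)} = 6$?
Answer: $0$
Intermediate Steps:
$U{\left(j \right)} = 0$ ($U{\left(j \right)} = 4 - 4 = 0$)
$U^{3}{\left(J{\left(f + 2 \right)} \right)} = 0^{3} = 0$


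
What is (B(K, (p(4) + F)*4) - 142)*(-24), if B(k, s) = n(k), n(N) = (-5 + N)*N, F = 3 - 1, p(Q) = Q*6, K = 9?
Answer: 2544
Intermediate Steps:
p(Q) = 6*Q
F = 2
n(N) = N*(-5 + N)
B(k, s) = k*(-5 + k)
(B(K, (p(4) + F)*4) - 142)*(-24) = (9*(-5 + 9) - 142)*(-24) = (9*4 - 142)*(-24) = (36 - 142)*(-24) = -106*(-24) = 2544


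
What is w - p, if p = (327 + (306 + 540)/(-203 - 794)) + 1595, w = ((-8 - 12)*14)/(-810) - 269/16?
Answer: -2503619825/1292112 ≈ -1937.6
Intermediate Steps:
w = -21341/1296 (w = -20*14*(-1/810) - 269*1/16 = -280*(-1/810) - 269/16 = 28/81 - 269/16 = -21341/1296 ≈ -16.467)
p = 1915388/997 (p = (327 + 846/(-997)) + 1595 = (327 + 846*(-1/997)) + 1595 = (327 - 846/997) + 1595 = 325173/997 + 1595 = 1915388/997 ≈ 1921.2)
w - p = -21341/1296 - 1*1915388/997 = -21341/1296 - 1915388/997 = -2503619825/1292112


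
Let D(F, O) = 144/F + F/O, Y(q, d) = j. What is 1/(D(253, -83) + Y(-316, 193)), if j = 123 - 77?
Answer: 20999/913897 ≈ 0.022977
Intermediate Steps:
j = 46
Y(q, d) = 46
1/(D(253, -83) + Y(-316, 193)) = 1/((144/253 + 253/(-83)) + 46) = 1/((144*(1/253) + 253*(-1/83)) + 46) = 1/((144/253 - 253/83) + 46) = 1/(-52057/20999 + 46) = 1/(913897/20999) = 20999/913897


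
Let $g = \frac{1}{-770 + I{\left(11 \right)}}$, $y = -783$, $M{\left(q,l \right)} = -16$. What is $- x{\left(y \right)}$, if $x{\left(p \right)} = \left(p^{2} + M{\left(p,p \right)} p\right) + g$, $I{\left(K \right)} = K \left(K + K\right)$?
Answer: $- \frac{330325775}{528} \approx -6.2562 \cdot 10^{5}$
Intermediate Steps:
$I{\left(K \right)} = 2 K^{2}$ ($I{\left(K \right)} = K 2 K = 2 K^{2}$)
$g = - \frac{1}{528}$ ($g = \frac{1}{-770 + 2 \cdot 11^{2}} = \frac{1}{-770 + 2 \cdot 121} = \frac{1}{-770 + 242} = \frac{1}{-528} = - \frac{1}{528} \approx -0.0018939$)
$x{\left(p \right)} = - \frac{1}{528} + p^{2} - 16 p$ ($x{\left(p \right)} = \left(p^{2} - 16 p\right) - \frac{1}{528} = - \frac{1}{528} + p^{2} - 16 p$)
$- x{\left(y \right)} = - (- \frac{1}{528} + \left(-783\right)^{2} - -12528) = - (- \frac{1}{528} + 613089 + 12528) = \left(-1\right) \frac{330325775}{528} = - \frac{330325775}{528}$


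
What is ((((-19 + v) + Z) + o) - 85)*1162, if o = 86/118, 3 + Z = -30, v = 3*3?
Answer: -8725458/59 ≈ -1.4789e+5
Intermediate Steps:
v = 9
Z = -33 (Z = -3 - 30 = -33)
o = 43/59 (o = 86*(1/118) = 43/59 ≈ 0.72881)
((((-19 + v) + Z) + o) - 85)*1162 = ((((-19 + 9) - 33) + 43/59) - 85)*1162 = (((-10 - 33) + 43/59) - 85)*1162 = ((-43 + 43/59) - 85)*1162 = (-2494/59 - 85)*1162 = -7509/59*1162 = -8725458/59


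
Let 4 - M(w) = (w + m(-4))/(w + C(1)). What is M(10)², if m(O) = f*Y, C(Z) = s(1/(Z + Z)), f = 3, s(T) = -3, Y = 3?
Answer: 81/49 ≈ 1.6531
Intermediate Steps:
C(Z) = -3
m(O) = 9 (m(O) = 3*3 = 9)
M(w) = 4 - (9 + w)/(-3 + w) (M(w) = 4 - (w + 9)/(w - 3) = 4 - (9 + w)/(-3 + w))
M(10)² = (3*(-7 + 10)/(-3 + 10))² = (3*3/7)² = (3*(⅐)*3)² = (9/7)² = 81/49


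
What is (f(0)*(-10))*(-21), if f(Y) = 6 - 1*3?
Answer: 630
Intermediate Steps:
f(Y) = 3 (f(Y) = 6 - 3 = 3)
(f(0)*(-10))*(-21) = (3*(-10))*(-21) = -30*(-21) = 630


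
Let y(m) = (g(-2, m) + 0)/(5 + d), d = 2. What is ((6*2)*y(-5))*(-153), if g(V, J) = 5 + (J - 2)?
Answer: 3672/7 ≈ 524.57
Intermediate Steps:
g(V, J) = 3 + J (g(V, J) = 5 + (-2 + J) = 3 + J)
y(m) = 3/7 + m/7 (y(m) = ((3 + m) + 0)/(5 + 2) = (3 + m)/7 = (3 + m)*(⅐) = 3/7 + m/7)
((6*2)*y(-5))*(-153) = ((6*2)*(3/7 + (⅐)*(-5)))*(-153) = (12*(3/7 - 5/7))*(-153) = (12*(-2/7))*(-153) = -24/7*(-153) = 3672/7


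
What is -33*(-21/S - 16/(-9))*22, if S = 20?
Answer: -15851/30 ≈ -528.37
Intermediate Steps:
-33*(-21/S - 16/(-9))*22 = -33*(-21/20 - 16/(-9))*22 = -33*(-21*1/20 - 16*(-⅑))*22 = -33*(-21/20 + 16/9)*22 = -33*131/180*22 = -1441/60*22 = -15851/30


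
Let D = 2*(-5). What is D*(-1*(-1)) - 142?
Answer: -152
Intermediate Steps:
D = -10
D*(-1*(-1)) - 142 = -(-10)*(-1) - 142 = -10*1 - 142 = -10 - 142 = -152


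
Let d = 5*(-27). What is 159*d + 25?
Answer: -21440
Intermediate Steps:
d = -135
159*d + 25 = 159*(-135) + 25 = -21465 + 25 = -21440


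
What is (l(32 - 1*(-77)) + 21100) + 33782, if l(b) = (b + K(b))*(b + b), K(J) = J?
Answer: 102406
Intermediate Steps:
l(b) = 4*b² (l(b) = (b + b)*(b + b) = (2*b)*(2*b) = 4*b²)
(l(32 - 1*(-77)) + 21100) + 33782 = (4*(32 - 1*(-77))² + 21100) + 33782 = (4*(32 + 77)² + 21100) + 33782 = (4*109² + 21100) + 33782 = (4*11881 + 21100) + 33782 = (47524 + 21100) + 33782 = 68624 + 33782 = 102406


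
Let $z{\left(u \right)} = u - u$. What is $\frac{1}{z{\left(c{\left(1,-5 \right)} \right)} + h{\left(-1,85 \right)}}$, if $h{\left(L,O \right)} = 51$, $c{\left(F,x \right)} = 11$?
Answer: $\frac{1}{51} \approx 0.019608$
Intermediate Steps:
$z{\left(u \right)} = 0$
$\frac{1}{z{\left(c{\left(1,-5 \right)} \right)} + h{\left(-1,85 \right)}} = \frac{1}{0 + 51} = \frac{1}{51}$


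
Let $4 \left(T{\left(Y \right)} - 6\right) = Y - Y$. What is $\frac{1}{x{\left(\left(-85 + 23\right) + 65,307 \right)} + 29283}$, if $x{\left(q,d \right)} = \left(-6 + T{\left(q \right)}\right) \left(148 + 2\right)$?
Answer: $\frac{1}{29283} \approx 3.415 \cdot 10^{-5}$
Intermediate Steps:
$T{\left(Y \right)} = 6$ ($T{\left(Y \right)} = 6 + \frac{Y - Y}{4} = 6 + \frac{1}{4} \cdot 0 = 6 + 0 = 6$)
$x{\left(q,d \right)} = 0$ ($x{\left(q,d \right)} = \left(-6 + 6\right) \left(148 + 2\right) = 0 \cdot 150 = 0$)
$\frac{1}{x{\left(\left(-85 + 23\right) + 65,307 \right)} + 29283} = \frac{1}{0 + 29283} = \frac{1}{29283}$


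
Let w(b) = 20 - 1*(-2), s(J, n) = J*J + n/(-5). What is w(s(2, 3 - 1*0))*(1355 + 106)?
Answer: 32142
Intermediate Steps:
s(J, n) = J**2 - n/5
w(b) = 22 (w(b) = 20 + 2 = 22)
w(s(2, 3 - 1*0))*(1355 + 106) = 22*(1355 + 106) = 22*1461 = 32142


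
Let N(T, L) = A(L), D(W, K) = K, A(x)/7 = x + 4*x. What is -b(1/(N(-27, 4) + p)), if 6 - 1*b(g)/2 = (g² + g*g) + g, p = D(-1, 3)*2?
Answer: -63874/5329 ≈ -11.986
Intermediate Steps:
A(x) = 35*x (A(x) = 7*(x + 4*x) = 7*(5*x) = 35*x)
p = 6 (p = 3*2 = 6)
N(T, L) = 35*L
b(g) = 12 - 4*g² - 2*g (b(g) = 12 - 2*((g² + g*g) + g) = 12 - 2*((g² + g²) + g) = 12 - 2*(2*g² + g) = 12 - 2*(g + 2*g²) = 12 + (-4*g² - 2*g) = 12 - 4*g² - 2*g)
-b(1/(N(-27, 4) + p)) = -(12 - 4/(35*4 + 6)² - 2/(35*4 + 6)) = -(12 - 4/(140 + 6)² - 2/(140 + 6)) = -(12 - 4*(1/146)² - 2/146) = -(12 - 4*(1/146)² - 2*1/146) = -(12 - 4*1/21316 - 1/73) = -(12 - 1/5329 - 1/73) = -1*63874/5329 = -63874/5329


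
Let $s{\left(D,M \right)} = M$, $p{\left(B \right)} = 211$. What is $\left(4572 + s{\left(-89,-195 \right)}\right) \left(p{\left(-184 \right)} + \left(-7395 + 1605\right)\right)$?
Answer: $-24419283$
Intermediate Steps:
$\left(4572 + s{\left(-89,-195 \right)}\right) \left(p{\left(-184 \right)} + \left(-7395 + 1605\right)\right) = \left(4572 - 195\right) \left(211 + \left(-7395 + 1605\right)\right) = 4377 \left(211 - 5790\right) = 4377 \left(-5579\right) = -24419283$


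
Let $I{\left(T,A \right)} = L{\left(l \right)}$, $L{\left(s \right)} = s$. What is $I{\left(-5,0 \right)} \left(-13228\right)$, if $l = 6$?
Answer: $-79368$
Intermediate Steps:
$I{\left(T,A \right)} = 6$
$I{\left(-5,0 \right)} \left(-13228\right) = 6 \left(-13228\right) = -79368$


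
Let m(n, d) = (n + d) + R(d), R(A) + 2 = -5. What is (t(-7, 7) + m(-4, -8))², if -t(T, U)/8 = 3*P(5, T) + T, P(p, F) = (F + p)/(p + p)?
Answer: 43681/25 ≈ 1747.2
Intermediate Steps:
P(p, F) = (F + p)/(2*p) (P(p, F) = (F + p)/((2*p)) = (F + p)*(1/(2*p)) = (F + p)/(2*p))
R(A) = -7 (R(A) = -2 - 5 = -7)
t(T, U) = -12 - 52*T/5 (t(T, U) = -8*(3*((½)*(T + 5)/5) + T) = -8*(3*((½)*(⅕)*(5 + T)) + T) = -8*(3*(½ + T/10) + T) = -8*((3/2 + 3*T/10) + T) = -8*(3/2 + 13*T/10) = -12 - 52*T/5)
m(n, d) = -7 + d + n (m(n, d) = (n + d) - 7 = (d + n) - 7 = -7 + d + n)
(t(-7, 7) + m(-4, -8))² = ((-12 - 52/5*(-7)) + (-7 - 8 - 4))² = ((-12 + 364/5) - 19)² = (304/5 - 19)² = (209/5)² = 43681/25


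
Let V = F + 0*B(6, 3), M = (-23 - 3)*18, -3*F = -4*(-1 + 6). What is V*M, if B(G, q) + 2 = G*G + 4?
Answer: -3120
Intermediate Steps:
B(G, q) = 2 + G² (B(G, q) = -2 + (G*G + 4) = -2 + (G² + 4) = -2 + (4 + G²) = 2 + G²)
F = 20/3 (F = -(-4)*(-1 + 6)/3 = -(-4)*5/3 = -⅓*(-20) = 20/3 ≈ 6.6667)
M = -468 (M = -26*18 = -468)
V = 20/3 (V = 20/3 + 0*(2 + 6²) = 20/3 + 0*(2 + 36) = 20/3 + 0*38 = 20/3 + 0 = 20/3 ≈ 6.6667)
V*M = (20/3)*(-468) = -3120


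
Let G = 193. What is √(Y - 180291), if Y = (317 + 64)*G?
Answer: 9*I*√1318 ≈ 326.74*I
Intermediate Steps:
Y = 73533 (Y = (317 + 64)*193 = 381*193 = 73533)
√(Y - 180291) = √(73533 - 180291) = √(-106758) = 9*I*√1318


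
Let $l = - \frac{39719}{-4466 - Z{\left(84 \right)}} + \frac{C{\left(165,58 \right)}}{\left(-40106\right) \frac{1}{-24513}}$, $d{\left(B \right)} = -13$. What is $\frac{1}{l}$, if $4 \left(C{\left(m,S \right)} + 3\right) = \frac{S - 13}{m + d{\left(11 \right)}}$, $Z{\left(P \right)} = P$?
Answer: $\frac{55474619200}{385053318631} \approx 0.14407$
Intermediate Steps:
$C{\left(m,S \right)} = -3 + \frac{-13 + S}{4 \left(-13 + m\right)}$ ($C{\left(m,S \right)} = -3 + \frac{\left(S - 13\right) \frac{1}{m - 13}}{4} = -3 + \frac{\left(-13 + S\right) \frac{1}{-13 + m}}{4} = -3 + \frac{\frac{1}{-13 + m} \left(-13 + S\right)}{4} = -3 + \frac{-13 + S}{4 \left(-13 + m\right)}$)
$l = \frac{385053318631}{55474619200}$ ($l = - \frac{39719}{-4466 - 84} + \frac{\frac{1}{4} \frac{1}{-13 + 165} \left(143 + 58 - 1980\right)}{\left(-40106\right) \frac{1}{-24513}} = - \frac{39719}{-4466 - 84} + \frac{\frac{1}{4} \cdot \frac{1}{152} \left(143 + 58 - 1980\right)}{\left(-40106\right) \left(- \frac{1}{24513}\right)} = - \frac{39719}{-4550} + \frac{\frac{1}{4} \cdot \frac{1}{152} \left(-1779\right)}{\frac{40106}{24513}} = \left(-39719\right) \left(- \frac{1}{4550}\right) - \frac{43608627}{24384448} = \frac{39719}{4550} - \frac{43608627}{24384448} = \frac{385053318631}{55474619200} \approx 6.9411$)
$\frac{1}{l} = \frac{1}{\frac{385053318631}{55474619200}} = \frac{55474619200}{385053318631}$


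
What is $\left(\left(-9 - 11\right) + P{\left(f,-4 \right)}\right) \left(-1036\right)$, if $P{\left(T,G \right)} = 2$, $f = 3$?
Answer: $18648$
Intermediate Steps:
$\left(\left(-9 - 11\right) + P{\left(f,-4 \right)}\right) \left(-1036\right) = \left(\left(-9 - 11\right) + 2\right) \left(-1036\right) = \left(-20 + 2\right) \left(-1036\right) = \left(-18\right) \left(-1036\right) = 18648$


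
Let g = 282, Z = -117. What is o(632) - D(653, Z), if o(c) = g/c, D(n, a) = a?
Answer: 37113/316 ≈ 117.45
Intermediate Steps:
o(c) = 282/c
o(632) - D(653, Z) = 282/632 - 1*(-117) = 282*(1/632) + 117 = 141/316 + 117 = 37113/316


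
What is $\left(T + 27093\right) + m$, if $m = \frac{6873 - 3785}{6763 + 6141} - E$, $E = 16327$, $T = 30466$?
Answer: $\frac{66507602}{1613} \approx 41232.0$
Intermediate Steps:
$m = - \frac{26335065}{1613}$ ($m = \frac{6873 - 3785}{6763 + 6141} - 16327 = \frac{3088}{12904} - 16327 = 3088 \cdot \frac{1}{12904} - 16327 = \frac{386}{1613} - 16327 = - \frac{26335065}{1613} \approx -16327.0$)
$\left(T + 27093\right) + m = \left(30466 + 27093\right) - \frac{26335065}{1613} = 57559 - \frac{26335065}{1613} = \frac{66507602}{1613}$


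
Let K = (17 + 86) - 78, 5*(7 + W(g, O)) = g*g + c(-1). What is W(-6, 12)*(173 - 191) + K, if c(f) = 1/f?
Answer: 25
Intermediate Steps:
W(g, O) = -36/5 + g²/5 (W(g, O) = -7 + (g*g + 1/(-1))/5 = -7 + (g² - 1)/5 = -7 + (-1 + g²)/5 = -7 + (-⅕ + g²/5) = -36/5 + g²/5)
K = 25 (K = 103 - 78 = 25)
W(-6, 12)*(173 - 191) + K = (-36/5 + (⅕)*(-6)²)*(173 - 191) + 25 = (-36/5 + (⅕)*36)*(-18) + 25 = (-36/5 + 36/5)*(-18) + 25 = 0*(-18) + 25 = 0 + 25 = 25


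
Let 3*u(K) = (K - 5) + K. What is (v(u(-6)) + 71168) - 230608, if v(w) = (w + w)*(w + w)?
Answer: -1433804/9 ≈ -1.5931e+5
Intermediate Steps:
u(K) = -5/3 + 2*K/3 (u(K) = ((K - 5) + K)/3 = ((-5 + K) + K)/3 = (-5 + 2*K)/3 = -5/3 + 2*K/3)
v(w) = 4*w**2 (v(w) = (2*w)*(2*w) = 4*w**2)
(v(u(-6)) + 71168) - 230608 = (4*(-5/3 + (2/3)*(-6))**2 + 71168) - 230608 = (4*(-5/3 - 4)**2 + 71168) - 230608 = (4*(-17/3)**2 + 71168) - 230608 = (4*(289/9) + 71168) - 230608 = (1156/9 + 71168) - 230608 = 641668/9 - 230608 = -1433804/9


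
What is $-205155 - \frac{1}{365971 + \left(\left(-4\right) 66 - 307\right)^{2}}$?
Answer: $- \frac{141969721861}{692012} \approx -2.0516 \cdot 10^{5}$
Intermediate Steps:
$-205155 - \frac{1}{365971 + \left(\left(-4\right) 66 - 307\right)^{2}} = -205155 - \frac{1}{365971 + \left(-264 - 307\right)^{2}} = -205155 - \frac{1}{365971 + \left(-571\right)^{2}} = -205155 - \frac{1}{365971 + 326041} = -205155 - \frac{1}{692012} = - \frac{141969721861}{692012}$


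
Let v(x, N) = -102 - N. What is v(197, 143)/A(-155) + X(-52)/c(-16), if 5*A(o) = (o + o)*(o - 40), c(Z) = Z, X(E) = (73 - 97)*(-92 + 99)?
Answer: 12670/1209 ≈ 10.480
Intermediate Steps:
X(E) = -168 (X(E) = -24*7 = -168)
A(o) = 2*o*(-40 + o)/5 (A(o) = ((o + o)*(o - 40))/5 = ((2*o)*(-40 + o))/5 = (2*o*(-40 + o))/5 = 2*o*(-40 + o)/5)
v(197, 143)/A(-155) + X(-52)/c(-16) = (-102 - 1*143)/(((⅖)*(-155)*(-40 - 155))) - 168/(-16) = (-102 - 143)/(((⅖)*(-155)*(-195))) - 168*(-1/16) = -245/12090 + 21/2 = -245*1/12090 + 21/2 = -49/2418 + 21/2 = 12670/1209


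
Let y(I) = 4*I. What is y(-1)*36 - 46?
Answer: -190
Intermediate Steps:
y(-1)*36 - 46 = (4*(-1))*36 - 46 = -4*36 - 46 = -144 - 46 = -190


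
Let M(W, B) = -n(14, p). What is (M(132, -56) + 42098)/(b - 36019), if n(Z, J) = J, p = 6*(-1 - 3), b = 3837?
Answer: -21061/16091 ≈ -1.3089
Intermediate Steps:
p = -24 (p = 6*(-4) = -24)
M(W, B) = 24 (M(W, B) = -1*(-24) = 24)
(M(132, -56) + 42098)/(b - 36019) = (24 + 42098)/(3837 - 36019) = 42122/(-32182) = 42122*(-1/32182) = -21061/16091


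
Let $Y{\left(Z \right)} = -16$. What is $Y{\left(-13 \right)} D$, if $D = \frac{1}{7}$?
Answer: $- \frac{16}{7} \approx -2.2857$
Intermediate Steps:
$D = \frac{1}{7} \approx 0.14286$
$Y{\left(-13 \right)} D = \left(-16\right) \frac{1}{7} = - \frac{16}{7}$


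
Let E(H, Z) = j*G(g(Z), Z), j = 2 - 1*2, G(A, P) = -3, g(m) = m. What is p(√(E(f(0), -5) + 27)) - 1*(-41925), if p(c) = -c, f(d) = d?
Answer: 41925 - 3*√3 ≈ 41920.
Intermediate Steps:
j = 0 (j = 2 - 2 = 0)
E(H, Z) = 0 (E(H, Z) = 0*(-3) = 0)
p(√(E(f(0), -5) + 27)) - 1*(-41925) = -√(0 + 27) - 1*(-41925) = -√27 + 41925 = -3*√3 + 41925 = 41925 - 3*√3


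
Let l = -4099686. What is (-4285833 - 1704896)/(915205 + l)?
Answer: 5990729/3184481 ≈ 1.8812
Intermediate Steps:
(-4285833 - 1704896)/(915205 + l) = (-4285833 - 1704896)/(915205 - 4099686) = -5990729/(-3184481) = -5990729*(-1/3184481) = 5990729/3184481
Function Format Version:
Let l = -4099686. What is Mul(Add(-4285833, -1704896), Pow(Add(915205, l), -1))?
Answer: Rational(5990729, 3184481) ≈ 1.8812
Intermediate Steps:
Mul(Add(-4285833, -1704896), Pow(Add(915205, l), -1)) = Mul(Add(-4285833, -1704896), Pow(Add(915205, -4099686), -1)) = Mul(-5990729, Pow(-3184481, -1)) = Mul(-5990729, Rational(-1, 3184481)) = Rational(5990729, 3184481)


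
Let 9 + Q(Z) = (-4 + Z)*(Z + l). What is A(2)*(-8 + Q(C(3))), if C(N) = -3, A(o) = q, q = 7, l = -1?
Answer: 77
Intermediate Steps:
A(o) = 7
Q(Z) = -9 + (-1 + Z)*(-4 + Z) (Q(Z) = -9 + (-4 + Z)*(Z - 1) = -9 + (-4 + Z)*(-1 + Z) = -9 + (-1 + Z)*(-4 + Z))
A(2)*(-8 + Q(C(3))) = 7*(-8 + (-5 + (-3)² - 5*(-3))) = 7*(-8 + (-5 + 9 + 15)) = 7*(-8 + 19) = 7*11 = 77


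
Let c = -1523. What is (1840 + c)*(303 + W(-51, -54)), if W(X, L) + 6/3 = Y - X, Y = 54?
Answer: 128702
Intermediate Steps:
W(X, L) = 52 - X (W(X, L) = -2 + (54 - X) = 52 - X)
(1840 + c)*(303 + W(-51, -54)) = (1840 - 1523)*(303 + (52 - 1*(-51))) = 317*(303 + (52 + 51)) = 317*(303 + 103) = 317*406 = 128702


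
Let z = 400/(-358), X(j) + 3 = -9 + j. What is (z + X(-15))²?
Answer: 25331089/32041 ≈ 790.58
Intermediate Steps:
X(j) = -12 + j (X(j) = -3 + (-9 + j) = -12 + j)
z = -200/179 (z = 400*(-1/358) = -200/179 ≈ -1.1173)
(z + X(-15))² = (-200/179 + (-12 - 15))² = (-200/179 - 27)² = (-5033/179)² = 25331089/32041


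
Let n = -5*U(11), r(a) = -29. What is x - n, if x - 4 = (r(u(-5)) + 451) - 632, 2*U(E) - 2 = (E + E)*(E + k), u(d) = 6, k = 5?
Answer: 679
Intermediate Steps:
U(E) = 1 + E*(5 + E) (U(E) = 1 + ((E + E)*(E + 5))/2 = 1 + ((2*E)*(5 + E))/2 = 1 + (2*E*(5 + E))/2 = 1 + E*(5 + E))
n = -885 (n = -5*(1 + 11**2 + 5*11) = -5*(1 + 121 + 55) = -5*177 = -885)
x = -206 (x = 4 + ((-29 + 451) - 632) = 4 + (422 - 632) = 4 - 210 = -206)
x - n = -206 - 1*(-885) = -206 + 885 = 679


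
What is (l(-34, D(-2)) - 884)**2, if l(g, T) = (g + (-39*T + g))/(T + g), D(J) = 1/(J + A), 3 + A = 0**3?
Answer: 22759644769/29241 ≈ 7.7835e+5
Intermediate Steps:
A = -3 (A = -3 + 0**3 = -3 + 0 = -3)
D(J) = 1/(-3 + J) (D(J) = 1/(J - 3) = 1/(-3 + J))
l(g, T) = (-39*T + 2*g)/(T + g) (l(g, T) = (g + (g - 39*T))/(T + g) = (-39*T + 2*g)/(T + g))
(l(-34, D(-2)) - 884)**2 = ((-39/(-3 - 2) + 2*(-34))/(1/(-3 - 2) - 34) - 884)**2 = ((-39/(-5) - 68)/(1/(-5) - 34) - 884)**2 = ((-39*(-1/5) - 68)/(-1/5 - 34) - 884)**2 = ((39/5 - 68)/(-171/5) - 884)**2 = (-5/171*(-301/5) - 884)**2 = (301/171 - 884)**2 = (-150863/171)**2 = 22759644769/29241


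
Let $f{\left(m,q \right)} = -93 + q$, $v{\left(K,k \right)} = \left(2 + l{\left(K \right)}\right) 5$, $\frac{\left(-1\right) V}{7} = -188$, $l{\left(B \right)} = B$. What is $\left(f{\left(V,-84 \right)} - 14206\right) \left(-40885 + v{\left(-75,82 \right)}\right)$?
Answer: $593298750$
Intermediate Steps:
$V = 1316$ ($V = \left(-7\right) \left(-188\right) = 1316$)
$v{\left(K,k \right)} = 10 + 5 K$ ($v{\left(K,k \right)} = \left(2 + K\right) 5 = 10 + 5 K$)
$\left(f{\left(V,-84 \right)} - 14206\right) \left(-40885 + v{\left(-75,82 \right)}\right) = \left(\left(-93 - 84\right) - 14206\right) \left(-40885 + \left(10 + 5 \left(-75\right)\right)\right) = \left(-177 - 14206\right) \left(-40885 + \left(10 - 375\right)\right) = - 14383 \left(-40885 - 365\right) = \left(-14383\right) \left(-41250\right) = 593298750$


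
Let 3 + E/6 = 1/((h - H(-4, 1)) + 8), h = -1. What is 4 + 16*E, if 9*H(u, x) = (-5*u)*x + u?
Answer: -12484/47 ≈ -265.62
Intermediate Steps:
H(u, x) = u/9 - 5*u*x/9 (H(u, x) = ((-5*u)*x + u)/9 = (-5*u*x + u)/9 = (u - 5*u*x)/9 = u/9 - 5*u*x/9)
E = -792/47 (E = -18 + 6/((-1 - (-4)*(1 - 5*1)/9) + 8) = -18 + 6/((-1 - (-4)*(1 - 5)/9) + 8) = -18 + 6/((-1 - (-4)*(-4)/9) + 8) = -18 + 6/((-1 - 1*16/9) + 8) = -18 + 6/((-1 - 16/9) + 8) = -18 + 6/(-25/9 + 8) = -18 + 6/(47/9) = -18 + 6*(9/47) = -18 + 54/47 = -792/47 ≈ -16.851)
4 + 16*E = 4 + 16*(-792/47) = 4 - 12672/47 = -12484/47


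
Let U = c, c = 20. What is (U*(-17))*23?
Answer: -7820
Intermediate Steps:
U = 20
(U*(-17))*23 = (20*(-17))*23 = -340*23 = -7820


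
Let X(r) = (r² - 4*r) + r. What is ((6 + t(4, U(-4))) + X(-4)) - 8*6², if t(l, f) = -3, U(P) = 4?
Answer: -257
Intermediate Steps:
X(r) = r² - 3*r
((6 + t(4, U(-4))) + X(-4)) - 8*6² = ((6 - 3) - 4*(-3 - 4)) - 8*6² = (3 - 4*(-7)) - 8*36 = (3 + 28) - 288 = 31 - 288 = -257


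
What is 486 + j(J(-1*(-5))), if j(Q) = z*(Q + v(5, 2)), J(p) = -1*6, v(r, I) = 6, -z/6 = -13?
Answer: 486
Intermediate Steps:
z = 78 (z = -6*(-13) = 78)
J(p) = -6
j(Q) = 468 + 78*Q (j(Q) = 78*(Q + 6) = 78*(6 + Q) = 468 + 78*Q)
486 + j(J(-1*(-5))) = 486 + (468 + 78*(-6)) = 486 + (468 - 468) = 486 + 0 = 486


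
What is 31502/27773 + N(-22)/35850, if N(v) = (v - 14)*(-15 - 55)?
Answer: 39977822/33188735 ≈ 1.2046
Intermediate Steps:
N(v) = 980 - 70*v (N(v) = (-14 + v)*(-70) = 980 - 70*v)
31502/27773 + N(-22)/35850 = 31502/27773 + (980 - 70*(-22))/35850 = 31502*(1/27773) + (980 + 1540)*(1/35850) = 31502/27773 + 2520*(1/35850) = 31502/27773 + 84/1195 = 39977822/33188735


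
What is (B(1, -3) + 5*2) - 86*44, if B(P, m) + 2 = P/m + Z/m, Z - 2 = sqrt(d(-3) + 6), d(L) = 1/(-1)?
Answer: -3777 - sqrt(5)/3 ≈ -3777.7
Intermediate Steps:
d(L) = -1 (d(L) = 1*(-1) = -1)
Z = 2 + sqrt(5) (Z = 2 + sqrt(-1 + 6) = 2 + sqrt(5) ≈ 4.2361)
B(P, m) = -2 + P/m + (2 + sqrt(5))/m (B(P, m) = -2 + (P/m + (2 + sqrt(5))/m) = -2 + P/m + (2 + sqrt(5))/m)
(B(1, -3) + 5*2) - 86*44 = ((2 + 1 + sqrt(5) - 2*(-3))/(-3) + 5*2) - 86*44 = (-(2 + 1 + sqrt(5) + 6)/3 + 10) - 3784 = (-(9 + sqrt(5))/3 + 10) - 3784 = ((-3 - sqrt(5)/3) + 10) - 3784 = (7 - sqrt(5)/3) - 3784 = -3777 - sqrt(5)/3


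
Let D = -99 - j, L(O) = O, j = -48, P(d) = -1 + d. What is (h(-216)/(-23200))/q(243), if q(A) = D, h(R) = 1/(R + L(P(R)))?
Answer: -1/512325600 ≈ -1.9519e-9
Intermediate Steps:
h(R) = 1/(-1 + 2*R) (h(R) = 1/(R + (-1 + R)) = 1/(-1 + 2*R))
D = -51 (D = -99 - 1*(-48) = -99 + 48 = -51)
q(A) = -51
(h(-216)/(-23200))/q(243) = (1/((-1 + 2*(-216))*(-23200)))/(-51) = (-1/23200/(-1 - 432))*(-1/51) = (-1/23200/(-433))*(-1/51) = -1/433*(-1/23200)*(-1/51) = (1/10045600)*(-1/51) = -1/512325600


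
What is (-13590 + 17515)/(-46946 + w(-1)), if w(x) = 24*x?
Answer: -785/9394 ≈ -0.083564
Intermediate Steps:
(-13590 + 17515)/(-46946 + w(-1)) = (-13590 + 17515)/(-46946 + 24*(-1)) = 3925/(-46946 - 24) = 3925/(-46970) = 3925*(-1/46970) = -785/9394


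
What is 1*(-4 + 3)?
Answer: -1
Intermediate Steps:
1*(-4 + 3) = 1*(-1) = -1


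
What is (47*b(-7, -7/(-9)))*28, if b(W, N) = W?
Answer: -9212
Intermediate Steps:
(47*b(-7, -7/(-9)))*28 = (47*(-7))*28 = -329*28 = -9212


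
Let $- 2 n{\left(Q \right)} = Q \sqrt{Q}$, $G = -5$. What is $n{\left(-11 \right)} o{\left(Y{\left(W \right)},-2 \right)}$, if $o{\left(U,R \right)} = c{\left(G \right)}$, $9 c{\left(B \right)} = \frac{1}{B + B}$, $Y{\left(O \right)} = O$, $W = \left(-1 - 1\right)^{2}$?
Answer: $- \frac{11 i \sqrt{11}}{180} \approx - 0.20268 i$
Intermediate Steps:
$W = 4$ ($W = \left(-2\right)^{2} = 4$)
$c{\left(B \right)} = \frac{1}{18 B}$ ($c{\left(B \right)} = \frac{1}{9 \left(B + B\right)} = \frac{1}{9 \cdot 2 B} = \frac{\frac{1}{2} \frac{1}{B}}{9} = \frac{1}{18 B}$)
$o{\left(U,R \right)} = - \frac{1}{90}$ ($o{\left(U,R \right)} = \frac{1}{18 \left(-5\right)} = \frac{1}{18} \left(- \frac{1}{5}\right) = - \frac{1}{90}$)
$n{\left(Q \right)} = - \frac{Q^{\frac{3}{2}}}{2}$ ($n{\left(Q \right)} = - \frac{Q \sqrt{Q}}{2} = - \frac{Q^{\frac{3}{2}}}{2}$)
$n{\left(-11 \right)} o{\left(Y{\left(W \right)},-2 \right)} = - \frac{\left(-11\right)^{\frac{3}{2}}}{2} \left(- \frac{1}{90}\right) = - \frac{\left(-11\right) i \sqrt{11}}{2} \left(- \frac{1}{90}\right) = \frac{11 i \sqrt{11}}{2} \left(- \frac{1}{90}\right) = - \frac{11 i \sqrt{11}}{180}$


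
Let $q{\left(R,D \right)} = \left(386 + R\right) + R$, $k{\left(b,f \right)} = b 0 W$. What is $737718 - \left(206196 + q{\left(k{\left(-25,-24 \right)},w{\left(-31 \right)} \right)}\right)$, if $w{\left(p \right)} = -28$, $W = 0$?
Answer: $531136$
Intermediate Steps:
$k{\left(b,f \right)} = 0$ ($k{\left(b,f \right)} = b 0 \cdot 0 = 0 \cdot 0 = 0$)
$q{\left(R,D \right)} = 386 + 2 R$
$737718 - \left(206196 + q{\left(k{\left(-25,-24 \right)},w{\left(-31 \right)} \right)}\right) = 737718 - \left(206196 + \left(386 + 2 \cdot 0\right)\right) = 737718 - \left(206196 + \left(386 + 0\right)\right) = 737718 - \left(206196 + 386\right) = 737718 - 206582 = 531136$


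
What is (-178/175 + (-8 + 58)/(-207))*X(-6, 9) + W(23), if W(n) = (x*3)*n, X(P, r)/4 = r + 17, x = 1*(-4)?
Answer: -14740084/36225 ≈ -406.90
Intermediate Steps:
x = -4
X(P, r) = 68 + 4*r (X(P, r) = 4*(r + 17) = 4*(17 + r) = 68 + 4*r)
W(n) = -12*n (W(n) = (-4*3)*n = -12*n)
(-178/175 + (-8 + 58)/(-207))*X(-6, 9) + W(23) = (-178/175 + (-8 + 58)/(-207))*(68 + 4*9) - 12*23 = (-178*1/175 + 50*(-1/207))*(68 + 36) - 276 = (-178/175 - 50/207)*104 - 276 = -45596/36225*104 - 276 = -4741984/36225 - 276 = -14740084/36225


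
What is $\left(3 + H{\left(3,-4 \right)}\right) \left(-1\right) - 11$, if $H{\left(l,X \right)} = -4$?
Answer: $-10$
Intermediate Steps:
$\left(3 + H{\left(3,-4 \right)}\right) \left(-1\right) - 11 = \left(3 - 4\right) \left(-1\right) - 11 = \left(-1\right) \left(-1\right) - 11 = 1 - 11 = -10$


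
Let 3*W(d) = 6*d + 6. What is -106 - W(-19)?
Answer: -70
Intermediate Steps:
W(d) = 2 + 2*d (W(d) = (6*d + 6)/3 = (6 + 6*d)/3 = 2 + 2*d)
-106 - W(-19) = -106 - (2 + 2*(-19)) = -106 - (2 - 38) = -106 - 1*(-36) = -106 + 36 = -70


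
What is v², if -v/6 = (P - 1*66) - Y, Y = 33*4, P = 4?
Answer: 1354896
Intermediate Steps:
Y = 132
v = 1164 (v = -6*((4 - 1*66) - 1*132) = -6*((4 - 66) - 132) = -6*(-62 - 132) = -6*(-194) = 1164)
v² = 1164² = 1354896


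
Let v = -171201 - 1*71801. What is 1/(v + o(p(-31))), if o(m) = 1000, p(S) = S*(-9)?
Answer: -1/242002 ≈ -4.1322e-6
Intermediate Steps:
p(S) = -9*S
v = -243002 (v = -171201 - 71801 = -243002)
1/(v + o(p(-31))) = 1/(-243002 + 1000) = 1/(-242002) = -1/242002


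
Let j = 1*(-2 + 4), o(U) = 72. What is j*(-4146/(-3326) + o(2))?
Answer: 243618/1663 ≈ 146.49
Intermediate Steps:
j = 2 (j = 1*2 = 2)
j*(-4146/(-3326) + o(2)) = 2*(-4146/(-3326) + 72) = 2*(-4146*(-1/3326) + 72) = 2*(2073/1663 + 72) = 2*(121809/1663) = 243618/1663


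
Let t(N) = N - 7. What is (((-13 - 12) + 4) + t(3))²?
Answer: 625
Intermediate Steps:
t(N) = -7 + N
(((-13 - 12) + 4) + t(3))² = (((-13 - 12) + 4) + (-7 + 3))² = ((-25 + 4) - 4)² = (-21 - 4)² = (-25)² = 625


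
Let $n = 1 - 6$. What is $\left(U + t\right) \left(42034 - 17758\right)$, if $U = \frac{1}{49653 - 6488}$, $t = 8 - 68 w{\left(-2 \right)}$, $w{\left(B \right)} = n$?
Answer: $\frac{364660016196}{43165} \approx 8.448 \cdot 10^{6}$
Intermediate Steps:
$n = -5$ ($n = 1 - 6 = -5$)
$w{\left(B \right)} = -5$
$t = 348$ ($t = 8 - -340 = 8 + 340 = 348$)
$U = \frac{1}{43165} \approx 2.3167 \cdot 10^{-5}$
$\left(U + t\right) \left(42034 - 17758\right) = \left(\frac{1}{43165} + 348\right) \left(42034 - 17758\right) = \frac{15021421}{43165} \cdot 24276 = \frac{364660016196}{43165}$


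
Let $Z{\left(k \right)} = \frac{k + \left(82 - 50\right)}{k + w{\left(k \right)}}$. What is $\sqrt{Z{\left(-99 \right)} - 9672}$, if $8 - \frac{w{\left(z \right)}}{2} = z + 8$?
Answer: $\frac{i \sqrt{10533545}}{33} \approx 98.35 i$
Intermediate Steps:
$w{\left(z \right)} = - 2 z$ ($w{\left(z \right)} = 16 - 2 \left(z + 8\right) = 16 - 2 \left(8 + z\right) = 16 - \left(16 + 2 z\right) = - 2 z$)
$Z{\left(k \right)} = - \frac{32 + k}{k}$ ($Z{\left(k \right)} = \frac{k + \left(82 - 50\right)}{k - 2 k} = \frac{k + \left(82 - 50\right)}{\left(-1\right) k} = \left(k + 32\right) \left(- \frac{1}{k}\right) = \left(32 + k\right) \left(- \frac{1}{k}\right) = - \frac{32 + k}{k}$)
$\sqrt{Z{\left(-99 \right)} - 9672} = \sqrt{\frac{-32 - -99}{-99} - 9672} = \sqrt{- \frac{-32 + 99}{99} - 9672} = \sqrt{\left(- \frac{1}{99}\right) 67 - 9672} = \sqrt{- \frac{67}{99} - 9672} = \sqrt{- \frac{957595}{99}} = \frac{i \sqrt{10533545}}{33}$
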